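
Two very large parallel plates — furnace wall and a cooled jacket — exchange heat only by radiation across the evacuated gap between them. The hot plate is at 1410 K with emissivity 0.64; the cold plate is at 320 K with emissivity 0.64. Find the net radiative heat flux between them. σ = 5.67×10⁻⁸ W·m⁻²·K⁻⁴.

For two infinite grey parallel plates, q = σ(T₁⁴ − T₂⁴)/(1/ε₁ + 1/ε₂ − 1).
T₁⁴ − T₂⁴ = 3.953×10¹² − 1.049×10¹⁰ = 3.942×10¹² K⁴.
1/ε₁ + 1/ε₂ − 1 = 1.562 + 1.562 − 1 = 2.125.
q = 5.67×10⁻⁸ × 3.942×10¹² / 2.125.

q ≈ 1.05×10⁵ W/m²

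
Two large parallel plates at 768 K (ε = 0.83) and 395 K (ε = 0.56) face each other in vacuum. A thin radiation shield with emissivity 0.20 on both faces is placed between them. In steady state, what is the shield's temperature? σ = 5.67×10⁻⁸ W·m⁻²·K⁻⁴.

T_s ≈ 664 K

In steady state the net flux on the hot side equals that on the cold side.
σ(T₁⁴−T_s⁴)/D₁ = σ(T_s⁴−T₂⁴)/D₂, with D₁ = 1/ε₁+1/ε_s−1 = 5.205, D₂ = 1/ε_s+1/ε₂−1 = 5.786.
Solve for T_s⁴: T_s⁴ = (D₂·T₁⁴ + D₁·T₂⁴)/(D₁+D₂) = 1.947×10¹¹ K⁴.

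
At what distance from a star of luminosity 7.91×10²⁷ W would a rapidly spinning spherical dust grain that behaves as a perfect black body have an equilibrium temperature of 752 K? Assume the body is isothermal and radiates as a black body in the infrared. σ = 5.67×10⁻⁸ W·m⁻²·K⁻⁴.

For an isothermal black-emitting sphere, (1−a)S·πr² = σ·4πr²·T⁴ ⇒ S = 4σT⁴/(1−a).
S = 4·5.67×10⁻⁸·(752)⁴/1.00 = 72530 W/m².
Flux falls as S = L/(4πd²), so d = √(L/(4πS)) = √(7.91×10²⁷/(4π·72530)).

d ≈ 9.32×10¹⁰ m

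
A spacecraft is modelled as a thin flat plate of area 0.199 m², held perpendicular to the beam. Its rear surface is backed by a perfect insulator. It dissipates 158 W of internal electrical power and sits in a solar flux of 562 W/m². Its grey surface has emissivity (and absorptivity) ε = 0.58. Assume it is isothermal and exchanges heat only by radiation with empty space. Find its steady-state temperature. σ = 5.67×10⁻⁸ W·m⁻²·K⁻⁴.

At steady state, absorbed solar power + internal power = radiated power.
Absorbed: α·S·A_cross = 0.58·562·0.1990 = 64.87 W (cross-section A).
Total input = 64.87 + 158 = 222.9 W.
Radiated: εσ·A_surf·T⁴ with A_surf = A = 0.1990 m².
T⁴ = 222.9/(0.58·5.67×10⁻⁸·0.1990) = 3.405×10¹⁰ K⁴.

T ≈ 430 K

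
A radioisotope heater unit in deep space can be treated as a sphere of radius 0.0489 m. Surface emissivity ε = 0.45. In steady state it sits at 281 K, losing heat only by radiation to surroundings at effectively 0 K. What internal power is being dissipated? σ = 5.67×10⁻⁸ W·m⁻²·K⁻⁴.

Steady state: P = εσA T⁴.
A = 4πr² = 0.03005 m²; T⁴ = (281)⁴ = 6.235×10⁹ K⁴.
P = 0.45 × 5.67×10⁻⁸ × 0.03005 × 6.235×10⁹.

P ≈ 4.78 W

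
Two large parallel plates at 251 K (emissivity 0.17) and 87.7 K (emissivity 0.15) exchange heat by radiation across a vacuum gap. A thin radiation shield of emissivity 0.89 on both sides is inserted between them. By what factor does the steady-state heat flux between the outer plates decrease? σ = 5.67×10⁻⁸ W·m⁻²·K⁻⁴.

factor ≈ 1.11

Without shield: q₀ = σΔ(T⁴)/(1/ε₁+1/ε₂−1) with denominator 11.55.
With shield the two gaps are in series; the resistances add: (1/ε₁+1/ε_s−1)+(1/ε_s+1/ε₂−1) = 6.006+6.790 = 12.80.
Heat-flux ratio q₀/q = 12.80/11.55.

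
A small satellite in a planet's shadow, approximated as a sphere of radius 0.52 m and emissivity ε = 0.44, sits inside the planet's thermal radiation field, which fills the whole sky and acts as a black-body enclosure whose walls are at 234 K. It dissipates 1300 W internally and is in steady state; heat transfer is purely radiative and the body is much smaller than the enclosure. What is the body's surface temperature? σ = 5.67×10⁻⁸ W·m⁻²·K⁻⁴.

For a small grey body in a large enclosure, net radiated power = εσA(T⁴ − T_w⁴).
Steady state: P = εσA(T⁴ − T_w⁴) with A = 4πr² = 3.398 m².
T⁴ = P/(εσA) + T_w⁴ = 1300/(0.44·5.67×10⁻⁸·3.398) + (234)⁴
    = 1.534×10¹⁰ + 2.998×10⁹ = 1.833×10¹⁰ K⁴.

T ≈ 368 K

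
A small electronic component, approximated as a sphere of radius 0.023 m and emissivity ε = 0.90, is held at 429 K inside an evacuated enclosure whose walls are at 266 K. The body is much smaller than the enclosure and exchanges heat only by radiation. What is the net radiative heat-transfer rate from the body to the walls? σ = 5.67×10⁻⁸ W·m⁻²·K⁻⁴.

P_net ≈ 9.79 W

For a small grey body in a large enclosure: P_net = εσA(T_body⁴ − T_wall⁴).
A = 4πr² = 0.006648 m²; T_body⁴ − T_wall⁴ = 3.387×10¹⁰ − 5.006×10⁹ = 2.886×10¹⁰ K⁴.
|P_net| = 0.90·5.67×10⁻⁸·0.006648·2.886×10¹⁰.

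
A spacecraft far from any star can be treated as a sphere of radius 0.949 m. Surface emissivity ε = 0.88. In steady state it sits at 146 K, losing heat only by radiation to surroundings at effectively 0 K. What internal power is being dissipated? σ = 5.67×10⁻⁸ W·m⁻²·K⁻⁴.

Steady state: P = εσA T⁴.
A = 4πr² = 11.32 m²; T⁴ = (146)⁴ = 4.544×10⁸ K⁴.
P = 0.88 × 5.67×10⁻⁸ × 11.32 × 4.544×10⁸.

P ≈ 257 W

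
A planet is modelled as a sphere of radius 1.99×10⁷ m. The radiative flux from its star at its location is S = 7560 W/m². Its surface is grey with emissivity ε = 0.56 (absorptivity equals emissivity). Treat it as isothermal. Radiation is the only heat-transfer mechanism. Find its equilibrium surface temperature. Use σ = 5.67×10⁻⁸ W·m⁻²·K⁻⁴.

At equilibrium, absorbed power = emitted power.
Absorbing cross-section = πr² = 1.244×10¹⁵ m²; emitting surface = 4πr² = 4.976×10¹⁵ m² (ratio 4).
εS·A_cross = εσ·A_surf·T⁴  ⇒  T⁴ = S/(4σ)   (ε cancels).
T⁴ = 7560/(4·5.67×10⁻⁸) = 3.333×10¹⁰ K⁴.
T = (3.333×10¹⁰)^(1/4).

T ≈ 427 K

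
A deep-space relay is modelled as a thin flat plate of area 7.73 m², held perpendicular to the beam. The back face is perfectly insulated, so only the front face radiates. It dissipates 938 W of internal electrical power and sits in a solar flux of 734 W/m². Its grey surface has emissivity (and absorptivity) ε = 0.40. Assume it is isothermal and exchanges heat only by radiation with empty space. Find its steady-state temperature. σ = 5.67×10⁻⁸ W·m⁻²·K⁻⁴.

At steady state, absorbed solar power + internal power = radiated power.
Absorbed: α·S·A_cross = 0.40·734·7.730 = 2270 W (cross-section A).
Total input = 2270 + 938 = 3208 W.
Radiated: εσ·A_surf·T⁴ with A_surf = A = 7.730 m².
T⁴ = 3208/(0.40·5.67×10⁻⁸·7.730) = 1.830×10¹⁰ K⁴.

T ≈ 368 K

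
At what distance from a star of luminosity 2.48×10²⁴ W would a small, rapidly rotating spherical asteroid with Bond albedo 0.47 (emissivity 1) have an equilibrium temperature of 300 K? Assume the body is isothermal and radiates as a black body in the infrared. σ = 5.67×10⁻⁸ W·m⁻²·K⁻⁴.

d ≈ 7.55×10⁹ m

For an isothermal black-emitting sphere, (1−a)S·πr² = σ·4πr²·T⁴ ⇒ S = 4σT⁴/(1−a).
S = 4·5.67×10⁻⁸·(300)⁴/0.530 = 3466 W/m².
Flux falls as S = L/(4πd²), so d = √(L/(4πS)) = √(2.48×10²⁴/(4π·3466)).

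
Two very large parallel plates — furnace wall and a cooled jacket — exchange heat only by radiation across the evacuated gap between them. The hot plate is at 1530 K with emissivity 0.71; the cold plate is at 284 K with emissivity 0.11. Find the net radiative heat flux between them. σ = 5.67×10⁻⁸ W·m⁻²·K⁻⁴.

q ≈ 32700 W/m²

For two infinite grey parallel plates, q = σ(T₁⁴ − T₂⁴)/(1/ε₁ + 1/ε₂ − 1).
T₁⁴ − T₂⁴ = 5.480×10¹² − 6.505×10⁹ = 5.473×10¹² K⁴.
1/ε₁ + 1/ε₂ − 1 = 1.408 + 9.091 − 1 = 9.499.
q = 5.67×10⁻⁸ × 5.473×10¹² / 9.499.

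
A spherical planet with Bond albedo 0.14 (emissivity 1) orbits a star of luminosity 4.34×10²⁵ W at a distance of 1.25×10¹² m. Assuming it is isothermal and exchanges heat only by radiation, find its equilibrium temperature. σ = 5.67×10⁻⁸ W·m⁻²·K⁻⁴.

First find the stellar flux at distance d: S = L/(4πd²) = 4.34×10²⁵/(4π·(1.25×10¹²)²) = 2.210 W/m².
For an isothermal sphere, absorbed (1−a)S·πr² = emitted σ·4πr²·T⁴, so T⁴ = (1−a)S/(4σ).
T⁴ = 0.860·2.210/(4·5.67×10⁻⁸) = 8.381×10⁶ K⁴.

T ≈ 53.8 K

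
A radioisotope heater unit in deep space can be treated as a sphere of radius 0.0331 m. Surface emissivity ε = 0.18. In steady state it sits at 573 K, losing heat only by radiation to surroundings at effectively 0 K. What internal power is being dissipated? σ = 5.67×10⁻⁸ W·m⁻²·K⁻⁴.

Steady state: P = εσA T⁴.
A = 4πr² = 0.01377 m²; T⁴ = (573)⁴ = 1.078×10¹¹ K⁴.
P = 0.18 × 5.67×10⁻⁸ × 0.01377 × 1.078×10¹¹.

P ≈ 15.1 W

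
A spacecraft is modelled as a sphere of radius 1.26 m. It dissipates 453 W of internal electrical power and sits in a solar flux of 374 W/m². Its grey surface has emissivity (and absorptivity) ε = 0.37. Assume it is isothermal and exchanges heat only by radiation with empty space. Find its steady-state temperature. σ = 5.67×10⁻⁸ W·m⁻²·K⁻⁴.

T ≈ 229 K

At steady state, absorbed solar power + internal power = radiated power.
Absorbed: α·S·A_cross = 0.37·374·4.988 = 690.2 W (cross-section πr²).
Total input = 690.2 + 453 = 1143 W.
Radiated: εσ·A_surf·T⁴ with A_surf = 4πr² = 19.95 m².
T⁴ = 1143/(0.37·5.67×10⁻⁸·19.95) = 2.731×10⁹ K⁴.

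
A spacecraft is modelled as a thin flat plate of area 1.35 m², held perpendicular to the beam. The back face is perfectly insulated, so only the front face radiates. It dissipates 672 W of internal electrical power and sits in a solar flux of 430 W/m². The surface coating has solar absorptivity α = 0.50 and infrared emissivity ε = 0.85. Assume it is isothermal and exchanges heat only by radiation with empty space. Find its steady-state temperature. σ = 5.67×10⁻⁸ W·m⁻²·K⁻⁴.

At steady state, absorbed solar power + internal power = radiated power.
Absorbed: α·S·A_cross = 0.50·430·1.350 = 290.2 W (cross-section A).
Total input = 290.2 + 672 = 962.2 W.
Radiated: εσ·A_surf·T⁴ with A_surf = A = 1.350 m².
T⁴ = 962.2/(0.85·5.67×10⁻⁸·1.350) = 1.479×10¹⁰ K⁴.

T ≈ 349 K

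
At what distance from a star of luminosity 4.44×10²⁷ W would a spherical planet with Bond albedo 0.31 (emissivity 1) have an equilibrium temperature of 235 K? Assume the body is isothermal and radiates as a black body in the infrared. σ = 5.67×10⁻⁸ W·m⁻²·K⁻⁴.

d ≈ 5.94×10¹¹ m

For an isothermal black-emitting sphere, (1−a)S·πr² = σ·4πr²·T⁴ ⇒ S = 4σT⁴/(1−a).
S = 4·5.67×10⁻⁸·(235)⁴/0.690 = 1002 W/m².
Flux falls as S = L/(4πd²), so d = √(L/(4πS)) = √(4.44×10²⁷/(4π·1002)).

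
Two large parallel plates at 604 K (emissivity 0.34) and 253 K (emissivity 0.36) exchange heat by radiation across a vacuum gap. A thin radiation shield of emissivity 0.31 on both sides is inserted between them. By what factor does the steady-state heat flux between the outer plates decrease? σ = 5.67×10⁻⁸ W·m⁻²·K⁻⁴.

factor ≈ 2.16

Without shield: q₀ = σΔ(T⁴)/(1/ε₁+1/ε₂−1) with denominator 4.719.
With shield the two gaps are in series; the resistances add: (1/ε₁+1/ε_s−1)+(1/ε_s+1/ε₂−1) = 5.167+5.004 = 10.17.
Heat-flux ratio q₀/q = 10.17/4.719.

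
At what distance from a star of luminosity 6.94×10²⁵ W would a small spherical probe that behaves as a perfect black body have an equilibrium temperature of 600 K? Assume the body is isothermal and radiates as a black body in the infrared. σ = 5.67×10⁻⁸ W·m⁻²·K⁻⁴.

For an isothermal black-emitting sphere, (1−a)S·πr² = σ·4πr²·T⁴ ⇒ S = 4σT⁴/(1−a).
S = 4·5.67×10⁻⁸·(600)⁴/1.00 = 29390 W/m².
Flux falls as S = L/(4πd²), so d = √(L/(4πS)) = √(6.94×10²⁵/(4π·29390)).

d ≈ 1.37×10¹⁰ m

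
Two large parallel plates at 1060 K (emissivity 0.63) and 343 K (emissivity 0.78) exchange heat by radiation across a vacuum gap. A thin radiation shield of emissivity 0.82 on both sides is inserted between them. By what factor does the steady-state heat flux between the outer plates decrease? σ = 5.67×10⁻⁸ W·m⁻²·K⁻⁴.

factor ≈ 1.77

Without shield: q₀ = σΔ(T⁴)/(1/ε₁+1/ε₂−1) with denominator 1.869.
With shield the two gaps are in series; the resistances add: (1/ε₁+1/ε_s−1)+(1/ε_s+1/ε₂−1) = 1.807+1.502 = 3.308.
Heat-flux ratio q₀/q = 3.308/1.869.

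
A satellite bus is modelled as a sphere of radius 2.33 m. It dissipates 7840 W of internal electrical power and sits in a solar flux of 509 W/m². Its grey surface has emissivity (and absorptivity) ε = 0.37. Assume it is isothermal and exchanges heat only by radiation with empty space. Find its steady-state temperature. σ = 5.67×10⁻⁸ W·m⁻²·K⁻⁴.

T ≈ 296 K

At steady state, absorbed solar power + internal power = radiated power.
Absorbed: α·S·A_cross = 0.37·509·17.06 = 3212 W (cross-section πr²).
Total input = 3212 + 7840 = 11050 W.
Radiated: εσ·A_surf·T⁴ with A_surf = 4πr² = 68.22 m².
T⁴ = 11050/(0.37·5.67×10⁻⁸·68.22) = 7.722×10⁹ K⁴.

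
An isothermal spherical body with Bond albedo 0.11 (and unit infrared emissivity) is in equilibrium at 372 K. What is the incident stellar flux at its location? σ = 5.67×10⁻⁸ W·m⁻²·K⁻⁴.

(1−a)S·πr² = σ·4πr²·T⁴ ⇒ S = 4σT⁴/(1−a).
S = 4·5.67×10⁻⁸·1.915×10¹⁰/0.890.

S ≈ 4880 W/m²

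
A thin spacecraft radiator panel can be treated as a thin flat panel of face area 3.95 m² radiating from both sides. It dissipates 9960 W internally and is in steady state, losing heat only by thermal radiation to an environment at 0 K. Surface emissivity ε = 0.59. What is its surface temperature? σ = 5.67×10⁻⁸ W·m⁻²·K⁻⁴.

Steady state: internal power = radiated power, P = εσA T⁴.
Radiating area A = 2·3.95 = 7.900 m².
T⁴ = P/(εσA) = 9960/(0.59·5.67×10⁻⁸·7.900) = 3.769×10¹⁰ K⁴.
T = (3.769×10¹⁰)^(1/4).

T ≈ 441 K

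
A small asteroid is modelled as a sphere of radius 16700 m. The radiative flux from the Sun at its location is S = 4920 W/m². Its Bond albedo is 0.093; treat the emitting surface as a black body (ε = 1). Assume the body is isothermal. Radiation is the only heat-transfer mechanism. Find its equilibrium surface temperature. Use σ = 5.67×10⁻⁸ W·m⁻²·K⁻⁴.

At equilibrium, absorbed power = emitted power.
Absorbing cross-section = πr² = 8.762×10⁸ m²; emitting surface = 4πr² = 3.505×10⁹ m² (ratio 4).
(1−a)S·A_cross = εσ·A_surf·T⁴  ⇒  T⁴ = (1−a)S/(4σ).
T⁴ = 0.907·4920/(4·5.67×10⁻⁸) = 1.968×10¹⁰ K⁴.
T = (1.968×10¹⁰)^(1/4).

T ≈ 375 K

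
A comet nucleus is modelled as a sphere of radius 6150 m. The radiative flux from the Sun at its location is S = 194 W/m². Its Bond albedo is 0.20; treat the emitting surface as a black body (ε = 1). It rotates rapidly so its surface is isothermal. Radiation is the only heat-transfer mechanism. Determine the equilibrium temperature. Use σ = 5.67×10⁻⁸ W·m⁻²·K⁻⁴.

T ≈ 162 K

At equilibrium, absorbed power = emitted power.
Absorbing cross-section = πr² = 1.188×10⁸ m²; emitting surface = 4πr² = 4.753×10⁸ m² (ratio 4).
(1−a)S·A_cross = εσ·A_surf·T⁴  ⇒  T⁴ = (1−a)S/(4σ).
T⁴ = 0.800·194/(4·5.67×10⁻⁸) = 6.843×10⁸ K⁴.
T = (6.843×10⁸)^(1/4).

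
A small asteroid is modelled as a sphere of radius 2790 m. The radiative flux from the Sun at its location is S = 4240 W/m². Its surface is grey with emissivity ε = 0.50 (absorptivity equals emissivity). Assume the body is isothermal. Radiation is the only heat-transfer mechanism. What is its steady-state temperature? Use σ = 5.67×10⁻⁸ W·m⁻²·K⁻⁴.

At equilibrium, absorbed power = emitted power.
Absorbing cross-section = πr² = 2.445×10⁷ m²; emitting surface = 4πr² = 9.782×10⁷ m² (ratio 4).
εS·A_cross = εσ·A_surf·T⁴  ⇒  T⁴ = S/(4σ)   (ε cancels).
T⁴ = 4240/(4·5.67×10⁻⁸) = 1.869×10¹⁰ K⁴.
T = (1.869×10¹⁰)^(1/4).

T ≈ 370 K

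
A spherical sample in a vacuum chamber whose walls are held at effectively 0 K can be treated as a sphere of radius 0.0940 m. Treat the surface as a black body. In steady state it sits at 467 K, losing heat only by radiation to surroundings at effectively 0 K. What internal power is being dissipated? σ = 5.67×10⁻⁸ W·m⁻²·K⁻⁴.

P ≈ 299 W

Steady state: P = εσA T⁴.
A = 4πr² = 0.1110 m²; T⁴ = (467)⁴ = 4.756×10¹⁰ K⁴.
P = 1.0 × 5.67×10⁻⁸ × 0.1110 × 4.756×10¹⁰.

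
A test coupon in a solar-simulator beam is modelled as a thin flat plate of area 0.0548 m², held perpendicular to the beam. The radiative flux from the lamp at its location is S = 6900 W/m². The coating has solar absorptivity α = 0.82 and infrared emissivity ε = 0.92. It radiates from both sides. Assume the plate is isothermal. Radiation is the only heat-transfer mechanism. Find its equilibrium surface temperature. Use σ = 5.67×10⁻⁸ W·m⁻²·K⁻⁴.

T ≈ 483 K

At equilibrium, absorbed power = emitted power.
Absorbing cross-section = A = 0.05480 m²; emitting surface = 2A = 0.1096 m² (ratio 2).
αS·A_cross = εσ·A_surf·T⁴  ⇒  T⁴ = αS/(ε·2σ).
T⁴ = 0.820·6900/(0.92·2·5.67×10⁻⁸) = 5.423×10¹⁰ K⁴.
T = (5.423×10¹⁰)^(1/4).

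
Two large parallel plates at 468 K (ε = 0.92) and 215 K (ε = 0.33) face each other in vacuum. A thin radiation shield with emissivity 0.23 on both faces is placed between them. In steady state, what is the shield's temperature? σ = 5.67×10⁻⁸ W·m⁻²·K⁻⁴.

T_s ≈ 413 K

In steady state the net flux on the hot side equals that on the cold side.
σ(T₁⁴−T_s⁴)/D₁ = σ(T_s⁴−T₂⁴)/D₂, with D₁ = 1/ε₁+1/ε_s−1 = 4.435, D₂ = 1/ε_s+1/ε₂−1 = 6.378.
Solve for T_s⁴: T_s⁴ = (D₂·T₁⁴ + D₁·T₂⁴)/(D₁+D₂) = 2.917×10¹⁰ K⁴.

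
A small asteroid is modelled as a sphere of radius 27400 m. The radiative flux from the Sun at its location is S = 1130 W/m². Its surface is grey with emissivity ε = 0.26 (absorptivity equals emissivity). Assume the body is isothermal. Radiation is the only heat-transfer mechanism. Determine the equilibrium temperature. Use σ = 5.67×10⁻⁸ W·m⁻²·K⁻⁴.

T ≈ 266 K

At equilibrium, absorbed power = emitted power.
Absorbing cross-section = πr² = 2.359×10⁹ m²; emitting surface = 4πr² = 9.434×10⁹ m² (ratio 4).
εS·A_cross = εσ·A_surf·T⁴  ⇒  T⁴ = S/(4σ)   (ε cancels).
T⁴ = 1130/(4·5.67×10⁻⁸) = 4.982×10⁹ K⁴.
T = (4.982×10⁹)^(1/4).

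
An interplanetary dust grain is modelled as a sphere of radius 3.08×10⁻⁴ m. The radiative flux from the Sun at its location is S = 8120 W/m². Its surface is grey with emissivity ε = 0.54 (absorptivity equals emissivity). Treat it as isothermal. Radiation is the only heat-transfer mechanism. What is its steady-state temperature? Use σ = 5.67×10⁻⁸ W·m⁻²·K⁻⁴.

T ≈ 435 K

At equilibrium, absorbed power = emitted power.
Absorbing cross-section = πr² = 2.980×10⁻⁷ m²; emitting surface = 4πr² = 1.192×10⁻⁶ m² (ratio 4).
εS·A_cross = εσ·A_surf·T⁴  ⇒  T⁴ = S/(4σ)   (ε cancels).
T⁴ = 8120/(4·5.67×10⁻⁸) = 3.580×10¹⁰ K⁴.
T = (3.580×10¹⁰)^(1/4).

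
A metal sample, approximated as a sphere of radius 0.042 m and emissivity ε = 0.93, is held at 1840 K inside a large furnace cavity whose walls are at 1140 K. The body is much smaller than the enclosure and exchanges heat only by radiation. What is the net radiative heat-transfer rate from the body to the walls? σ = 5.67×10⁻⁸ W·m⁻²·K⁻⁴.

P_net ≈ 11400 W

For a small grey body in a large enclosure: P_net = εσA(T_body⁴ − T_wall⁴).
A = 4πr² = 0.02217 m²; T_body⁴ − T_wall⁴ = 1.146×10¹³ − 1.689×10¹² = 9.773×10¹² K⁴.
|P_net| = 0.93·5.67×10⁻⁸·0.02217·9.773×10¹².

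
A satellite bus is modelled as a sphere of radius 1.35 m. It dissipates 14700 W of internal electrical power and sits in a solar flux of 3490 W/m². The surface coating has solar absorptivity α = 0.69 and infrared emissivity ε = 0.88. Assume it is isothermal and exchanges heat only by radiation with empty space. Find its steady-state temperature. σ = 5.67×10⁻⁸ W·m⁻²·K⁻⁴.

T ≈ 397 K

At steady state, absorbed solar power + internal power = radiated power.
Absorbed: α·S·A_cross = 0.69·3490·5.726 = 13790 W (cross-section πr²).
Total input = 13790 + 14700 = 28490 W.
Radiated: εσ·A_surf·T⁴ with A_surf = 4πr² = 22.90 m².
T⁴ = 28490/(0.88·5.67×10⁻⁸·22.90) = 2.493×10¹⁰ K⁴.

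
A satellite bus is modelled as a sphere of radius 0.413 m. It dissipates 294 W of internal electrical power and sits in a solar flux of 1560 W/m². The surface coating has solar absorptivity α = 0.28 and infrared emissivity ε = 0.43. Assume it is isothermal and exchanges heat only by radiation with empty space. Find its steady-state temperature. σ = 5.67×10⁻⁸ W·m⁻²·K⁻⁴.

At steady state, absorbed solar power + internal power = radiated power.
Absorbed: α·S·A_cross = 0.28·1560·0.5359 = 234.1 W (cross-section πr²).
Total input = 234.1 + 294 = 528.1 W.
Radiated: εσ·A_surf·T⁴ with A_surf = 4πr² = 2.143 m².
T⁴ = 528.1/(0.43·5.67×10⁻⁸·2.143) = 1.010×10¹⁰ K⁴.

T ≈ 317 K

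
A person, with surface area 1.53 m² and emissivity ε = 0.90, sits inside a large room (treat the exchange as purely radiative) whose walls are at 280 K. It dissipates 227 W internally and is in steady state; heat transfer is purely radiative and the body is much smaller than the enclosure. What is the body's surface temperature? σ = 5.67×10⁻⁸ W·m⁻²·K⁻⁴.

T ≈ 308 K

For a small grey body in a large enclosure, net radiated power = εσA(T⁴ − T_w⁴).
Steady state: P = εσA(T⁴ − T_w⁴) with A = 1.53 m².
T⁴ = P/(εσA) + T_w⁴ = 227/(0.90·5.67×10⁻⁸·1.530) + (280)⁴
    = 2.907×10⁹ + 6.147×10⁹ = 9.054×10⁹ K⁴.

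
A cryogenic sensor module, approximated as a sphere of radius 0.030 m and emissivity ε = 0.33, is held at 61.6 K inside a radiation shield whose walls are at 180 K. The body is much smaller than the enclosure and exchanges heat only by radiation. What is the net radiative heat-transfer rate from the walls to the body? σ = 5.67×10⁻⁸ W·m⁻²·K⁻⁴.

P_net ≈ 0.219 W

For a small grey body in a large enclosure: P_net = εσA(T_body⁴ − T_wall⁴).
A = 4πr² = 0.01131 m²; T_body⁴ − T_wall⁴ = 1.440×10⁷ − 1.050×10⁹ = -1.035×10⁹ K⁴.
|P_net| = 0.33·5.67×10⁻⁸·0.01131·1.035×10⁹.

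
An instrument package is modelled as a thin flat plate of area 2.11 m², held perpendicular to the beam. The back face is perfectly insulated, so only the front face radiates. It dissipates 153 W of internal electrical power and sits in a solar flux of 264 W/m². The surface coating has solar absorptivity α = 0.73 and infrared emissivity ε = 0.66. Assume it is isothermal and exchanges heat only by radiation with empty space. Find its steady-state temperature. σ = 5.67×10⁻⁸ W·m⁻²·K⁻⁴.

At steady state, absorbed solar power + internal power = radiated power.
Absorbed: α·S·A_cross = 0.73·264·2.110 = 406.6 W (cross-section A).
Total input = 406.6 + 153 = 559.6 W.
Radiated: εσ·A_surf·T⁴ with A_surf = A = 2.110 m².
T⁴ = 559.6/(0.66·5.67×10⁻⁸·2.110) = 7.088×10⁹ K⁴.

T ≈ 290 K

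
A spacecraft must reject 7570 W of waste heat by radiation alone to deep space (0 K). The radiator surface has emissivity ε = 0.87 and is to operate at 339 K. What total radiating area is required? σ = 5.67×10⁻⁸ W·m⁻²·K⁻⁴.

A ≈ 11.6 m²

P = εσA T⁴ ⇒ A = P/(εσT⁴).
T⁴ = 1.321×10¹⁰ K⁴.
A = 7570/(0.87 × 5.67×10⁻⁸ × 1.321×10¹⁰).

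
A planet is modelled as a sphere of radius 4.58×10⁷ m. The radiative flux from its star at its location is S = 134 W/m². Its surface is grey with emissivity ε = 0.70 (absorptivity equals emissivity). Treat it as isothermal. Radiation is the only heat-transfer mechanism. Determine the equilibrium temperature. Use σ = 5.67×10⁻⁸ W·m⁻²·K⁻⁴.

At equilibrium, absorbed power = emitted power.
Absorbing cross-section = πr² = 6.590×10¹⁵ m²; emitting surface = 4πr² = 2.636×10¹⁶ m² (ratio 4).
εS·A_cross = εσ·A_surf·T⁴  ⇒  T⁴ = S/(4σ)   (ε cancels).
T⁴ = 134/(4·5.67×10⁻⁸) = 5.908×10⁸ K⁴.
T = (5.908×10⁸)^(1/4).

T ≈ 156 K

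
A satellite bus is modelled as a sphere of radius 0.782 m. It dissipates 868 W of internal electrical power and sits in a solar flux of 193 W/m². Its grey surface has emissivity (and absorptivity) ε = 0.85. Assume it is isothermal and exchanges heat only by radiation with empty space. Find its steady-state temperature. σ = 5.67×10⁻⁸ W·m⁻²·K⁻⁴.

T ≈ 238 K

At steady state, absorbed solar power + internal power = radiated power.
Absorbed: α·S·A_cross = 0.85·193·1.921 = 315.2 W (cross-section πr²).
Total input = 315.2 + 868 = 1183 W.
Radiated: εσ·A_surf·T⁴ with A_surf = 4πr² = 7.685 m².
T⁴ = 1183/(0.85·5.67×10⁻⁸·7.685) = 3.195×10⁹ K⁴.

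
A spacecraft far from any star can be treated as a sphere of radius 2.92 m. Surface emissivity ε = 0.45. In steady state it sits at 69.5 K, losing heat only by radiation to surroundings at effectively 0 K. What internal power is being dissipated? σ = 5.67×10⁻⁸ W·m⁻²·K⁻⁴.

P ≈ 63.8 W

Steady state: P = εσA T⁴.
A = 4πr² = 107.1 m²; T⁴ = (69.5)⁴ = 2.333×10⁷ K⁴.
P = 0.45 × 5.67×10⁻⁸ × 107.1 × 2.333×10⁷.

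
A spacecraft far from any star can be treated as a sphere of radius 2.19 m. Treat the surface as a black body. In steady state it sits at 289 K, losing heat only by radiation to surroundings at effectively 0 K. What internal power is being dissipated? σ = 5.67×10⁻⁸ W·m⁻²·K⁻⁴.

Steady state: P = εσA T⁴.
A = 4πr² = 60.27 m²; T⁴ = (289)⁴ = 6.976×10⁹ K⁴.
P = 1.0 × 5.67×10⁻⁸ × 60.27 × 6.976×10⁹.

P ≈ 23800 W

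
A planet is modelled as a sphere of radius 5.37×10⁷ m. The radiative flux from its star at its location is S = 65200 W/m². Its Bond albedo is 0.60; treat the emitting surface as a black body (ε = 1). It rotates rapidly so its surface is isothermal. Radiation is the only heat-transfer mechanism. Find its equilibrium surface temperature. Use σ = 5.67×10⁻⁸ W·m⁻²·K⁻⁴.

T ≈ 582 K

At equilibrium, absorbed power = emitted power.
Absorbing cross-section = πr² = 9.059×10¹⁵ m²; emitting surface = 4πr² = 3.624×10¹⁶ m² (ratio 4).
(1−a)S·A_cross = εσ·A_surf·T⁴  ⇒  T⁴ = (1−a)S/(4σ).
T⁴ = 0.400·65200/(4·5.67×10⁻⁸) = 1.150×10¹¹ K⁴.
T = (1.150×10¹¹)^(1/4).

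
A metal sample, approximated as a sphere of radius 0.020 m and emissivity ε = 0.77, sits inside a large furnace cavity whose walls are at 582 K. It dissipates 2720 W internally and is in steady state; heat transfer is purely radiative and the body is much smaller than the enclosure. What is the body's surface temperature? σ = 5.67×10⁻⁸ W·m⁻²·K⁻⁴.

T ≈ 1880 K

For a small grey body in a large enclosure, net radiated power = εσA(T⁴ − T_w⁴).
Steady state: P = εσA(T⁴ − T_w⁴) with A = 4πr² = 0.005027 m².
T⁴ = P/(εσA) + T_w⁴ = 2720/(0.77·5.67×10⁻⁸·0.005027) + (582)⁴
    = 1.239×10¹³ + 1.147×10¹¹ = 1.251×10¹³ K⁴.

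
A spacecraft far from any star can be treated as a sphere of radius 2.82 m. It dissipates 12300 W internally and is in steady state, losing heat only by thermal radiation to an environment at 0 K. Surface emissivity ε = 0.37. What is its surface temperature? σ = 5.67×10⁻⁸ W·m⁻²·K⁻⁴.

Steady state: internal power = radiated power, P = εσA T⁴.
Radiating area A = 4πr² = 99.93 m².
T⁴ = P/(εσA) = 12300/(0.37·5.67×10⁻⁸·99.93) = 5.867×10⁹ K⁴.
T = (5.867×10⁹)^(1/4).

T ≈ 277 K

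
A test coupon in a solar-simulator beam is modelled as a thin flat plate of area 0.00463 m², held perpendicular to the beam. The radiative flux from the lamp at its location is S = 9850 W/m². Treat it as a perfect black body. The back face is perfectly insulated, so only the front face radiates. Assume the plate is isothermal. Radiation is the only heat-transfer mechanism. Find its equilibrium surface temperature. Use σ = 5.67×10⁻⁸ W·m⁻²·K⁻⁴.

At equilibrium, absorbed power = emitted power.
Absorbing cross-section = A = 0.004630 m²; emitting surface = A = 0.004630 m² (ratio 1).
S·A_cross = εσ·A_surf·T⁴  ⇒  T⁴ = S/(1σ).
T⁴ = 1.00·9850/(1·5.67×10⁻⁸) = 1.737×10¹¹ K⁴.
T = (1.737×10¹¹)^(1/4).

T ≈ 646 K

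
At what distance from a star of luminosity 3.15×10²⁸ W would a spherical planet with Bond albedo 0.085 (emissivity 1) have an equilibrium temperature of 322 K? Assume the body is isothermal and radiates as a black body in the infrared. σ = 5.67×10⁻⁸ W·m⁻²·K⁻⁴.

d ≈ 9.70×10¹¹ m

For an isothermal black-emitting sphere, (1−a)S·πr² = σ·4πr²·T⁴ ⇒ S = 4σT⁴/(1−a).
S = 4·5.67×10⁻⁸·(322)⁴/0.915 = 2665 W/m².
Flux falls as S = L/(4πd²), so d = √(L/(4πS)) = √(3.15×10²⁸/(4π·2665)).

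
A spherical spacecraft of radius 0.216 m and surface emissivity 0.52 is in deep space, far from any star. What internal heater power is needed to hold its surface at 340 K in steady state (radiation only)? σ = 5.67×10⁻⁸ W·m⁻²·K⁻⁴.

P = εσ·4πr²·T⁴.
4πr² = 0.5863 m²; T⁴ = 1.336×10¹⁰ K⁴.
P = 0.52·5.67×10⁻⁸·0.5863·1.336×10¹⁰.

P ≈ 231 W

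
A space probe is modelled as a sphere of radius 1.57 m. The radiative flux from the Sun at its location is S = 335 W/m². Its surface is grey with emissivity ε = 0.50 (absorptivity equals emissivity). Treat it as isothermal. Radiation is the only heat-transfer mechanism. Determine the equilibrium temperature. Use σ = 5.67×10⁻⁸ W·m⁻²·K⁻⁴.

At equilibrium, absorbed power = emitted power.
Absorbing cross-section = πr² = 7.744 m²; emitting surface = 4πr² = 30.97 m² (ratio 4).
εS·A_cross = εσ·A_surf·T⁴  ⇒  T⁴ = S/(4σ)   (ε cancels).
T⁴ = 335/(4·5.67×10⁻⁸) = 1.477×10⁹ K⁴.
T = (1.477×10⁹)^(1/4).

T ≈ 196 K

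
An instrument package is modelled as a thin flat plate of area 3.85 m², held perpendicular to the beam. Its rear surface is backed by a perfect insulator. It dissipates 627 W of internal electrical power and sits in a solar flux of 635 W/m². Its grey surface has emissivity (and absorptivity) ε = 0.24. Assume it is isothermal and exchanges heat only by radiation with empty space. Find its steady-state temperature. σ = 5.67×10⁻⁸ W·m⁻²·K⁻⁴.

At steady state, absorbed solar power + internal power = radiated power.
Absorbed: α·S·A_cross = 0.24·635·3.850 = 586.7 W (cross-section A).
Total input = 586.7 + 627 = 1214 W.
Radiated: εσ·A_surf·T⁴ with A_surf = A = 3.850 m².
T⁴ = 1214/(0.24·5.67×10⁻⁸·3.850) = 2.317×10¹⁰ K⁴.

T ≈ 390 K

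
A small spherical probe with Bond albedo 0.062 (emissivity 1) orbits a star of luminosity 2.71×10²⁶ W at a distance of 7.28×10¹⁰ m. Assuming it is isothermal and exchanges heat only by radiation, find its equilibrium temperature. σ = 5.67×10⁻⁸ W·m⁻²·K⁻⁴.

T ≈ 360 K

First find the stellar flux at distance d: S = L/(4πd²) = 2.71×10²⁶/(4π·(7.28×10¹⁰)²) = 4069 W/m².
For an isothermal sphere, absorbed (1−a)S·πr² = emitted σ·4πr²·T⁴, so T⁴ = (1−a)S/(4σ).
T⁴ = 0.938·4069/(4·5.67×10⁻⁸) = 1.683×10¹⁰ K⁴.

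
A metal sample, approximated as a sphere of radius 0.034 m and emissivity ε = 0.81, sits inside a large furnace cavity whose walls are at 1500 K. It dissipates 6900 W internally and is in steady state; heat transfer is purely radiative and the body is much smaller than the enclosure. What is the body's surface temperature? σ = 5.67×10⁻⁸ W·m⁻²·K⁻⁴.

For a small grey body in a large enclosure, net radiated power = εσA(T⁴ − T_w⁴).
Steady state: P = εσA(T⁴ − T_w⁴) with A = 4πr² = 0.01453 m².
T⁴ = P/(εσA) + T_w⁴ = 6900/(0.81·5.67×10⁻⁸·0.01453) + (1500)⁴
    = 1.034×10¹³ + 5.062×10¹² = 1.540×10¹³ K⁴.

T ≈ 1980 K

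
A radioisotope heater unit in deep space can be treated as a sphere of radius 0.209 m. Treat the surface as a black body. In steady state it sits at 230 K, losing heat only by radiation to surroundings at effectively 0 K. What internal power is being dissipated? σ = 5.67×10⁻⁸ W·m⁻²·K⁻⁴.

Steady state: P = εσA T⁴.
A = 4πr² = 0.5489 m²; T⁴ = (230)⁴ = 2.798×10⁹ K⁴.
P = 1.0 × 5.67×10⁻⁸ × 0.5489 × 2.798×10⁹.

P ≈ 87.1 W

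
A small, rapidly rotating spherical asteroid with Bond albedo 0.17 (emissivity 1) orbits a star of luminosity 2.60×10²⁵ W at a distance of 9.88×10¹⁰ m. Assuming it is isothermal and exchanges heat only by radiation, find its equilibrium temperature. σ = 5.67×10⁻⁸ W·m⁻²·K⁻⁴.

First find the stellar flux at distance d: S = L/(4πd²) = 2.60×10²⁵/(4π·(9.88×10¹⁰)²) = 212.0 W/m².
For an isothermal sphere, absorbed (1−a)S·πr² = emitted σ·4πr²·T⁴, so T⁴ = (1−a)S/(4σ).
T⁴ = 0.830·212.0/(4·5.67×10⁻⁸) = 7.757×10⁸ K⁴.

T ≈ 167 K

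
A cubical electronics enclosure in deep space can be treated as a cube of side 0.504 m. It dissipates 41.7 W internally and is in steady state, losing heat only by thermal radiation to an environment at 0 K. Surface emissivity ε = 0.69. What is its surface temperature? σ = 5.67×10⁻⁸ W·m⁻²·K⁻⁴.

Steady state: internal power = radiated power, P = εσA T⁴.
Radiating area A = 6L² = 1.524 m².
T⁴ = P/(εσA) = 41.7/(0.69·5.67×10⁻⁸·1.524) = 6.993×10⁸ K⁴.
T = (6.993×10⁸)^(1/4).

T ≈ 163 K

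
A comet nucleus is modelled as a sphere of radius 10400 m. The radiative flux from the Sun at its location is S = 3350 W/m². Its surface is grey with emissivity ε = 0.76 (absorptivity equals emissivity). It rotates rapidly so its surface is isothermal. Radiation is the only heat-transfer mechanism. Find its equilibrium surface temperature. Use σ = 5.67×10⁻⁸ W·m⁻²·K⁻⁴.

T ≈ 349 K

At equilibrium, absorbed power = emitted power.
Absorbing cross-section = πr² = 3.398×10⁸ m²; emitting surface = 4πr² = 1.359×10⁹ m² (ratio 4).
εS·A_cross = εσ·A_surf·T⁴  ⇒  T⁴ = S/(4σ)   (ε cancels).
T⁴ = 3350/(4·5.67×10⁻⁸) = 1.477×10¹⁰ K⁴.
T = (1.477×10¹⁰)^(1/4).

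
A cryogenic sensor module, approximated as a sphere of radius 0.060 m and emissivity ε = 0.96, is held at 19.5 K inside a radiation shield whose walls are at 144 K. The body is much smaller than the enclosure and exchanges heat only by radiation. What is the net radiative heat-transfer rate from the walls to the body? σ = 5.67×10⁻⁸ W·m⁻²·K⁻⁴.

P_net ≈ 1.06 W

For a small grey body in a large enclosure: P_net = εσA(T_body⁴ − T_wall⁴).
A = 4πr² = 0.04524 m²; T_body⁴ − T_wall⁴ = 1.446×10⁵ − 4.300×10⁸ = -4.298×10⁸ K⁴.
|P_net| = 0.96·5.67×10⁻⁸·0.04524·4.298×10⁸.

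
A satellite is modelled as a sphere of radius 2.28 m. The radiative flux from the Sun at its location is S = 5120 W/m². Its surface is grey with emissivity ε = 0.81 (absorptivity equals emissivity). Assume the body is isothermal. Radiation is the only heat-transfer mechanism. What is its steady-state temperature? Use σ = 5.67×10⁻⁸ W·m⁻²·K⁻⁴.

At equilibrium, absorbed power = emitted power.
Absorbing cross-section = πr² = 16.33 m²; emitting surface = 4πr² = 65.33 m² (ratio 4).
εS·A_cross = εσ·A_surf·T⁴  ⇒  T⁴ = S/(4σ)   (ε cancels).
T⁴ = 5120/(4·5.67×10⁻⁸) = 2.257×10¹⁰ K⁴.
T = (2.257×10¹⁰)^(1/4).

T ≈ 388 K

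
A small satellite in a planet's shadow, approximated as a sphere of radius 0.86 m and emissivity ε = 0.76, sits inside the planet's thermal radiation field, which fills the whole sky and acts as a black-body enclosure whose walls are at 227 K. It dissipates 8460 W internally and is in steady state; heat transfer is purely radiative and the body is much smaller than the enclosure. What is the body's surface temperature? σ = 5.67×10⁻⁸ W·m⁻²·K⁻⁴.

T ≈ 393 K

For a small grey body in a large enclosure, net radiated power = εσA(T⁴ − T_w⁴).
Steady state: P = εσA(T⁴ − T_w⁴) with A = 4πr² = 9.294 m².
T⁴ = P/(εσA) + T_w⁴ = 8460/(0.76·5.67×10⁻⁸·9.294) + (227)⁴
    = 2.112×10¹⁰ + 2.655×10⁹ = 2.378×10¹⁰ K⁴.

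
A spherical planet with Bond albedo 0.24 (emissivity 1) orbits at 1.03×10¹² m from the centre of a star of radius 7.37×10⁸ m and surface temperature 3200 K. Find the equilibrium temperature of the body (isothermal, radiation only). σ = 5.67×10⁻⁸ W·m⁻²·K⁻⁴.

The star's surface emits σT_*⁴; at distance d the flux is S = σT_*⁴(R_*/d)².
S = 5.67×10⁻⁸·(3200)⁴·(7.37×10⁸/1.03×10¹²)² = 3.044 W/m².
For an isothermal sphere T⁴ = (1−a)S/(4σ) = 1.020×10⁷ K⁴.

T ≈ 56.5 K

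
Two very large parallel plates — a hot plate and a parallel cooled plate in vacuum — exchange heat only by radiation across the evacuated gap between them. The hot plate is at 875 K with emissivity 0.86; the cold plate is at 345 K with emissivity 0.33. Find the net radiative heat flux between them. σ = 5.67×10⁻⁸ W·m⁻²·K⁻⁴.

For two infinite grey parallel plates, q = σ(T₁⁴ − T₂⁴)/(1/ε₁ + 1/ε₂ − 1).
T₁⁴ − T₂⁴ = 5.862×10¹¹ − 1.417×10¹⁰ = 5.720×10¹¹ K⁴.
1/ε₁ + 1/ε₂ − 1 = 1.163 + 3.030 − 1 = 3.193.
q = 5.67×10⁻⁸ × 5.720×10¹¹ / 3.193.

q ≈ 10200 W/m²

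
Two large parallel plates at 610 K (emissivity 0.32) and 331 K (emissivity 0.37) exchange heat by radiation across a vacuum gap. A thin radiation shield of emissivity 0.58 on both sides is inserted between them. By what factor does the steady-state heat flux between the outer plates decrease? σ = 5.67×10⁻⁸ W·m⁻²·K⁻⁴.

Without shield: q₀ = σΔ(T⁴)/(1/ε₁+1/ε₂−1) with denominator 4.828.
With shield the two gaps are in series; the resistances add: (1/ε₁+1/ε_s−1)+(1/ε_s+1/ε₂−1) = 3.849+3.427 = 7.276.
Heat-flux ratio q₀/q = 7.276/4.828.

factor ≈ 1.51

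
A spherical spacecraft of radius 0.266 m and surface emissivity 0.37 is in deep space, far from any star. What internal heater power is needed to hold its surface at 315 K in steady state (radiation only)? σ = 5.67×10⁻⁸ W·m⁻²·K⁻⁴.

P = εσ·4πr²·T⁴.
4πr² = 0.8891 m²; T⁴ = 9.846×10⁹ K⁴.
P = 0.37·5.67×10⁻⁸·0.8891·9.846×10⁹.

P ≈ 184 W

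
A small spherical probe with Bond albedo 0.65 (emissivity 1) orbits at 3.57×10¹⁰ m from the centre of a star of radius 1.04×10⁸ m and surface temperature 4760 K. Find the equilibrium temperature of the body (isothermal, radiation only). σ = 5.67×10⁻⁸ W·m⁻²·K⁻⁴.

The star's surface emits σT_*⁴; at distance d the flux is S = σT_*⁴(R_*/d)².
S = 5.67×10⁻⁸·(4760)⁴·(1.04×10⁸/3.57×10¹⁰)² = 247.0 W/m².
For an isothermal sphere T⁴ = (1−a)S/(4σ) = 3.812×10⁸ K⁴.

T ≈ 140 K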